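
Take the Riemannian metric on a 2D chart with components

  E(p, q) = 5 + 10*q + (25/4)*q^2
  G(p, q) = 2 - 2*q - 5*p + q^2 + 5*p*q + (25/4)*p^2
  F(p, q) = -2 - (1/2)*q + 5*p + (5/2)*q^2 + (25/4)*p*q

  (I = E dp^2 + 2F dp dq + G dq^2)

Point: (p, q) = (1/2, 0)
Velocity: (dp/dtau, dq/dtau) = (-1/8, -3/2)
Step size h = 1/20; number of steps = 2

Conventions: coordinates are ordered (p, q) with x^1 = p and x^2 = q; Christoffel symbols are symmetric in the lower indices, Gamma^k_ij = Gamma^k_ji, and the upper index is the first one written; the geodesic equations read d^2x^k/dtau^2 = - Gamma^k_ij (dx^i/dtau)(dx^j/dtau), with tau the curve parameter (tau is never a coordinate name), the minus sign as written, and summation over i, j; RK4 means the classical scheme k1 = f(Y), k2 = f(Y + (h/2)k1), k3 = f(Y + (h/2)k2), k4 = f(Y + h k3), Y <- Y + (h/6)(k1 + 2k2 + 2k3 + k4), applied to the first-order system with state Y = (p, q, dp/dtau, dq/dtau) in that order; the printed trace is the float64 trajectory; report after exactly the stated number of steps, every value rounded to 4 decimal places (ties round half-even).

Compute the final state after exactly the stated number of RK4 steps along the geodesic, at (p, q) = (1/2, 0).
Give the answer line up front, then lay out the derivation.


Answer: p = 0.4801, q = -0.1507, dp/dtau = -0.2841, dq/dtau = -1.5126

f(Y) = (dp/dtau, dq/dtau, -Gamma^p_ij Y'^i Y'^j, -Gamma^q_ij Y'^i Y'^j) with the Gammas evaluated at the stage position; h = 0.050000; intermediate values shown to 6 dp
step 0: p = 0.5000, q = 0.0000, dp/dtau = -0.1250, dq/dtau = -1.5000
step 1:
  k1: at (p, q) = (0.500000, 0.000000), (dp/dtau, dq/dtau) = (-0.125000, -1.500000); Gamma_ppp = 0.000000, Gamma_ppq = 0.987654, Gamma_pqq = 0.395062, Gamma_qpp = 0.000000, Gamma_qpq = 0.123457, Gamma_qqq = 0.049383; k1 = (-0.125000, -1.500000, -1.259259, -0.157407)
  k2: at (p, q) = (0.496875, -0.037500), (dp/dtau, dq/dtau) = (-0.156481, -1.503935); Gamma_ppp = 0.000000, Gamma_ppq = 1.019235, Gamma_pqq = 0.407694, Gamma_qpp = 0.000000, Gamma_qpq = 0.109442, Gamma_qqq = 0.043777; k2 = (-0.156481, -1.503935, -1.401861, -0.150528)
  k3: at (p, q) = (0.496088, -0.037598), (dp/dtau, dq/dtau) = (-0.160047, -1.503763); Gamma_ppp = 0.000000, Gamma_ppq = 1.019492, Gamma_pqq = 0.407797, Gamma_qpp = 0.000000, Gamma_qpq = 0.108379, Gamma_qqq = 0.043352; k3 = (-0.160047, -1.503763, -1.412879, -0.150199)
  k4: at (p, q) = (0.491998, -0.075188), (dp/dtau, dq/dtau) = (-0.195644, -1.507510); Gamma_ppp = 0.000000, Gamma_ppq = 1.051692, Gamma_pqq = 0.420677, Gamma_qpp = 0.000000, Gamma_qpq = 0.089849, Gamma_qqq = 0.035939; k4 = (-0.195644, -1.507510, -1.576386, -0.134674)
  Y <- Y + (h/6)(k1 + 2k2 + 2k3 + k4): p = 0.4921, q = -0.0752, dp/dtau = -0.1955, dq/dtau = -1.5074
step 2:
  k1: at (p, q) = (0.492053, -0.075191), (dp/dtau, dq/dtau) = (-0.195543, -1.507446); Gamma_ppp = 0.000000, Gamma_ppq = 1.051684, Gamma_pqq = 0.420673, Gamma_qpp = 0.000000, Gamma_qpq = 0.089926, Gamma_qqq = 0.035970; k1 = (-0.195543, -1.507446, -1.575946, -0.134754)
  k2: at (p, q) = (0.487164, -0.112877), (dp/dtau, dq/dtau) = (-0.234941, -1.510815); Gamma_ppp = 0.000000, Gamma_ppq = 1.083956, Gamma_pqq = 0.433582, Gamma_qpp = 0.000000, Gamma_qpq = 0.066277, Gamma_qqq = 0.026511; k2 = (-0.234941, -1.510815, -1.759185, -0.107563)
  k3: at (p, q) = (0.486179, -0.112961), (dp/dtau, dq/dtau) = (-0.239522, -1.510135); Gamma_ppp = 0.000000, Gamma_ppq = 1.084166, Gamma_pqq = 0.433666, Gamma_qpp = 0.000000, Gamma_qpq = 0.064690, Gamma_qqq = 0.025876; k3 = (-0.239522, -1.510135, -1.773289, -0.105809)
  k4: at (p, q) = (0.480076, -0.150698), (dp/dtau, dq/dtau) = (-0.284207, -1.512737); Gamma_ppp = 0.000000, Gamma_ppq = 1.115668, Gamma_pqq = 0.446267, Gamma_qpp = 0.000000, Gamma_qpq = 0.034017, Gamma_qqq = 0.013607; k4 = (-0.284207, -1.512737, -1.980544, -0.060387)
  Y <- Y + (h/6)(k1 + 2k2 + 2k3 + k4): p = 0.4801, q = -0.1507, dp/dtau = -0.2841, dq/dtau = -1.5126


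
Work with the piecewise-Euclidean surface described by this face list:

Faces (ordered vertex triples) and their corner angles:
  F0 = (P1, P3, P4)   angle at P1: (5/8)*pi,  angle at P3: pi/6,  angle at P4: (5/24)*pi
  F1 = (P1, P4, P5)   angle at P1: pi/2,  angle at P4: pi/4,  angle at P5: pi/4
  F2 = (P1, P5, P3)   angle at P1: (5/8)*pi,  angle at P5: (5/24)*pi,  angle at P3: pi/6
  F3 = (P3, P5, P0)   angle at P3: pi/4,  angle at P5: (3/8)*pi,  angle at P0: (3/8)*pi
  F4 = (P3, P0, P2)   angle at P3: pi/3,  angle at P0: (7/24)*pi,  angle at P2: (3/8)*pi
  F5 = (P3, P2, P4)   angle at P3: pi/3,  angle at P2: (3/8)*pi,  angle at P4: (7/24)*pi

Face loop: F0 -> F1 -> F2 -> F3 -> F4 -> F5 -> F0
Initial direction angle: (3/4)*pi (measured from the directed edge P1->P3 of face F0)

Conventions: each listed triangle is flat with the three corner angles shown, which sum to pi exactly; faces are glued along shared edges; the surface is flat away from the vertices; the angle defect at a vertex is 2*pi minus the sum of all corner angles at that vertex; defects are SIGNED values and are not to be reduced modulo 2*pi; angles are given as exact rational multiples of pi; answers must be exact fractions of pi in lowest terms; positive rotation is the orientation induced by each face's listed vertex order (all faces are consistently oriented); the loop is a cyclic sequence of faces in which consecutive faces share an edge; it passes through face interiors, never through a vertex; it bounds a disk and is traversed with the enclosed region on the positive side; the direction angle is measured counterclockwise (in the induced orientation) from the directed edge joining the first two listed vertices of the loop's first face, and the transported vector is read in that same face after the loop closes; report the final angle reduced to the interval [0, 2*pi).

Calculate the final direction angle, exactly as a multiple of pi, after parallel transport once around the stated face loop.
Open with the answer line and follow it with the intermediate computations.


Answer: final direction angle = (7/4)*pi

enclosed vertex P1: corner angles sum to (7/4)*pi, defect = 2*pi - (7/4)*pi = pi/4
enclosed vertex P3: corner angles sum to (5/4)*pi, defect = 2*pi - (5/4)*pi = (3/4)*pi
holonomy = initial angle + sum of enclosed defects (mod 2*pi), positive in the induced orientation
final angle = (3/4)*pi + pi = (7/4)*pi (mod 2*pi)


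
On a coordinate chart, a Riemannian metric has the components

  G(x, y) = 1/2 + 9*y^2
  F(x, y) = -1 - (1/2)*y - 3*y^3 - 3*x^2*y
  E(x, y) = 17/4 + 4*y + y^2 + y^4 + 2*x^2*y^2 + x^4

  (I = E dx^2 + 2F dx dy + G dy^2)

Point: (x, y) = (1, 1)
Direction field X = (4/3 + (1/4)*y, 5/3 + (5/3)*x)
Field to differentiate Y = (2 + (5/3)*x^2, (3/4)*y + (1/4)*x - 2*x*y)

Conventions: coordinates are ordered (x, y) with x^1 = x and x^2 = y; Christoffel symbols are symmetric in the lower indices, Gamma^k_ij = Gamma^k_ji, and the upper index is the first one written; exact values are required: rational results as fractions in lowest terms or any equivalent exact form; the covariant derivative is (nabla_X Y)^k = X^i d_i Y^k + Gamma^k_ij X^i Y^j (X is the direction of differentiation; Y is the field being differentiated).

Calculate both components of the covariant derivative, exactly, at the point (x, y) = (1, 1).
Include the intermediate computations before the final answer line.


E = 53/4, F = -15/2, G = 19/2 at the point
E_x = 8, E_y = 14, F_x = -6, F_y = -25/2, G_x = 0, G_y = 18
EG - F^2 = 557/8;  g^inv = (8/557) * [[19/2, 15/2], [15/2, 53/4]]
first-kind symbols [ij,l] = (1/2)(d_i g_jl + d_j g_il - d_l g_ij): [xx,x] = E_x/2 = 4, [xx,y] = F_x - E_y/2 = -13, [xy,x] = E_y/2 = 7, [xy,y] = G_x/2 = 0, [yy,x] = F_y - G_x/2 = -25/2, [yy,y] = G_y/2 = 9
Gamma^x_ij = (G*[ij,x] - F*[ij,y])/(EG - F^2), Gamma^y_ij = (E*[ij,y] - F*[ij,x])/(EG - F^2)
Gamma_xxx = -476/557, Gamma_xxy = 532/557, Gamma_xyy = -410/557, Gamma_yxx = -1138/557, Gamma_yxy = 420/557, Gamma_yyy = 204/557
X = (19/12, 10/3), Y = (11/3, -1) at the point

Answer: (nabla_X Y)^x = 43217/3342, (nabla_X Y)^y = -962291/80208


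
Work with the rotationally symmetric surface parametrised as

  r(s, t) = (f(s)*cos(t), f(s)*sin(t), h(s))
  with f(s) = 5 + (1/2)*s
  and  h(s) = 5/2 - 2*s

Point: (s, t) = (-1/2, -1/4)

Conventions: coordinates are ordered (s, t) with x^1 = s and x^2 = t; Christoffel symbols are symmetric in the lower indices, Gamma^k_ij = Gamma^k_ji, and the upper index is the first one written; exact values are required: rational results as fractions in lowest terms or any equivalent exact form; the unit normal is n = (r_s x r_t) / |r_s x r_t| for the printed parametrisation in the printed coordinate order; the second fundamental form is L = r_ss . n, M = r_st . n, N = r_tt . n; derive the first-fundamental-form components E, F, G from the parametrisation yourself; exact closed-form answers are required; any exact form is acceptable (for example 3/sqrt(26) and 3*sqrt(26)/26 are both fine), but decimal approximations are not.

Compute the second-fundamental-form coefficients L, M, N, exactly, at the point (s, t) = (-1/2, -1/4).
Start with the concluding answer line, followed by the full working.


Answer: L = 0, M = 0, N = -19*sqrt(17)/17

f = 19/4, f' = 1/2, f'' = 0, h' = -2, h'' = 0
E = 17/4, F = 0, G = 361/16; answer radicand W^2 = 17/4
unnormalised second-form numerators: l = 0, m = 0, n = -19/2; L = l/sqrt(17/4), and similarly M = m/sqrt(W^2), N = n/sqrt(W^2)


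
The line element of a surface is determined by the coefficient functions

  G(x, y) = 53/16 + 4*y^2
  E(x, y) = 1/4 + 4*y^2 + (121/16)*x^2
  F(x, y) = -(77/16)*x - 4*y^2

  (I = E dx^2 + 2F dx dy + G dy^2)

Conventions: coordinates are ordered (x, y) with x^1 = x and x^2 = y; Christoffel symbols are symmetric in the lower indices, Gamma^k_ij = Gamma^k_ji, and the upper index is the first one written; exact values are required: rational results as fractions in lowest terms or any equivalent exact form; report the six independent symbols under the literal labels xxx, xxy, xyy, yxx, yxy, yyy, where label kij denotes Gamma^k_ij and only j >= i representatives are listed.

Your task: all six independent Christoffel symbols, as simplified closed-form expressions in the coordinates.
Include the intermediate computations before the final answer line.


E = 1/4 + 4*y^2 + (121/16)*x^2; F = -(77/16)*x - 4*y^2; G = 53/16 + 4*y^2
Gamma^k_ij = (1/2) g^{kl} (d_i g_jl + d_j g_il - d_l g_ij), with g^inv = (1/(EG-F^2)) [[G, -F], [-F, E]]
first partials: E_x = (121/8)*x, E_y = 8*y, F_x = -77/16, F_y = -8*y, G_x = 0, G_y = 8*y
D = EG - F^2 = 53/64 + (57/4)*y^2 + (121/64)*x^2 - (77/2)*x*y^2 + (121/4)*x^2*y^2
expanded: Gamma^x_xx = (G E_x - 2F F_x + F E_y)/(2D), Gamma^x_xy = (G E_y - F G_x)/(2D), Gamma^x_yy = (2G F_y - G G_x - F G_y)/(2D), Gamma^y_xx = (2E F_x - E E_y - F E_x)/(2D), Gamma^y_xy = (E G_x - F E_y)/(2D), Gamma^y_yy = (E G_y - 2F F_y + F G_x)/(2D); substitute and cancel common factors

Answer: Gamma_xxx = (1936*x*y^2 - 1232*x*y + 121*x - 1024*y^3 - 1232*y^2)/(1936*x^2*y^2 + 121*x^2 - 2464*x*y^2 + 912*y^2 + 53), Gamma_xxy = (1024*y^3 + 848*y)/(1936*x^2*y^2 + 121*x^2 - 2464*x*y^2 + 912*y^2 + 53), Gamma_xyy = (1232*x*y - 1024*y^3 - 1696*y)/(1936*x^2*y^2 + 121*x^2 - 2464*x*y^2 + 912*y^2 + 53), Gamma_yxx = (-1936*x^2*y + 1936*x*y^2 - 1024*y^3 - 1232*y^2 - 64*y - 77)/(1936*x^2*y^2 + 121*x^2 - 2464*x*y^2 + 912*y^2 + 53), Gamma_yxy = (1232*x*y + 1024*y^3)/(1936*x^2*y^2 + 121*x^2 - 2464*x*y^2 + 912*y^2 + 53), Gamma_yyy = (1936*x^2*y - 2464*x*y - 1024*y^3 + 64*y)/(1936*x^2*y^2 + 121*x^2 - 2464*x*y^2 + 912*y^2 + 53)


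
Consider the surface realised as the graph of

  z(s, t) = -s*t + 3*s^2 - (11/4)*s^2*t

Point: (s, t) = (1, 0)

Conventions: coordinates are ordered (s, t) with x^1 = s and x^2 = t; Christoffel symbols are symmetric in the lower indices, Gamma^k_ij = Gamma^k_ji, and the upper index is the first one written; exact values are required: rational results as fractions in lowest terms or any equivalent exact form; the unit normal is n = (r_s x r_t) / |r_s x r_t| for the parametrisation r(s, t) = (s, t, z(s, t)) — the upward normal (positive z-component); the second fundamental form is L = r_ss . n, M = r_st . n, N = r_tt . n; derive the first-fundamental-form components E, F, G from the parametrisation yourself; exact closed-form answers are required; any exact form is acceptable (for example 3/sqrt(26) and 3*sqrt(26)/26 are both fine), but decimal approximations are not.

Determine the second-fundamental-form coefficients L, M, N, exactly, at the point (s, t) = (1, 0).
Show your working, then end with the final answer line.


z_s = 6, z_t = -15/4, z_ss = 6, z_st = -13/2, z_tt = 0
E = 37, F = -45/2, G = 241/16; answer radicand W^2 = 817/16
unnormalised second-form numerators: l = 6, m = -13/2, n = 0; L = l/sqrt(817/16), and similarly M = m/sqrt(W^2), N = n/sqrt(W^2)

Answer: L = 24*sqrt(817)/817, M = -26*sqrt(817)/817, N = 0


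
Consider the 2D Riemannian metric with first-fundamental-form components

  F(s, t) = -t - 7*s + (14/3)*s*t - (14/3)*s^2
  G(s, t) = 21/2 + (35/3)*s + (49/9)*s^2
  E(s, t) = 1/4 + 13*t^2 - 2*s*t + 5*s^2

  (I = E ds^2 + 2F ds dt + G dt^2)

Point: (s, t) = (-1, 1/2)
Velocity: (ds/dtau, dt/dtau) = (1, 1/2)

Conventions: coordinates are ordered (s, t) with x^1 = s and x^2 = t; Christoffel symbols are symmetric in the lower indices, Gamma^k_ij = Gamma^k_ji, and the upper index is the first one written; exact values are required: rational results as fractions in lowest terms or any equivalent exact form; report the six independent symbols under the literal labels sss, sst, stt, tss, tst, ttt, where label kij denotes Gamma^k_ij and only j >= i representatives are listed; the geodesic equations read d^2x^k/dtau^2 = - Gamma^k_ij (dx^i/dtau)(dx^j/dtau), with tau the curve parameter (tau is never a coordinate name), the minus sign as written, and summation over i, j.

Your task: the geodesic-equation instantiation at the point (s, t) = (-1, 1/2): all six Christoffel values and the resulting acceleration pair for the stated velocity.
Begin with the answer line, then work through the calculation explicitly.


Answer: Gamma_sss = -449/727, Gamma_sst = 581/727, Gamma_stt = -8393/13086, Gamma_tss = -534/727, Gamma_tst = 134/727, Gamma_ttt = -109/1454; accelerations (d^2s/dtau^2, d^2t/dtau^2) = (-1111/52344, 3309/5816)

E = 19/2, F = -1/2, G = 77/18 at the point
E_s = -11, E_t = 15, F_s = 14/3, F_t = -17/3, G_s = 7/9, G_t = 0
EG - F^2 = 727/18;  g^inv = (18/727) * [[77/18, 1/2], [1/2, 19/2]]
first-kind symbols [ij,l] = (1/2)(d_i g_jl + d_j g_il - d_l g_ij): [ss,s] = E_s/2 = -11/2, [ss,t] = F_s - E_t/2 = -17/6, [st,s] = E_t/2 = 15/2, [st,t] = G_s/2 = 7/18, [tt,s] = F_t - G_s/2 = -109/18, [tt,t] = G_t/2 = 0
Gamma^s_ij = (G*[ij,s] - F*[ij,t])/(EG - F^2), Gamma^t_ij = (E*[ij,t] - F*[ij,s])/(EG - F^2)
Gamma_sss = -449/727, Gamma_sst = 581/727, Gamma_stt = -8393/13086, Gamma_tss = -534/727, Gamma_tst = 134/727, Gamma_ttt = -109/1454
d^2s/dtau^2 = -(Gamma_sss*(1)^2 + 2*Gamma_sst*(1)*(1/2) + Gamma_stt*(1/2)^2) = -1111/52344
d^2t/dtau^2 = -(Gamma_tss*(1)^2 + 2*Gamma_tst*(1)*(1/2) + Gamma_ttt*(1/2)^2) = 3309/5816


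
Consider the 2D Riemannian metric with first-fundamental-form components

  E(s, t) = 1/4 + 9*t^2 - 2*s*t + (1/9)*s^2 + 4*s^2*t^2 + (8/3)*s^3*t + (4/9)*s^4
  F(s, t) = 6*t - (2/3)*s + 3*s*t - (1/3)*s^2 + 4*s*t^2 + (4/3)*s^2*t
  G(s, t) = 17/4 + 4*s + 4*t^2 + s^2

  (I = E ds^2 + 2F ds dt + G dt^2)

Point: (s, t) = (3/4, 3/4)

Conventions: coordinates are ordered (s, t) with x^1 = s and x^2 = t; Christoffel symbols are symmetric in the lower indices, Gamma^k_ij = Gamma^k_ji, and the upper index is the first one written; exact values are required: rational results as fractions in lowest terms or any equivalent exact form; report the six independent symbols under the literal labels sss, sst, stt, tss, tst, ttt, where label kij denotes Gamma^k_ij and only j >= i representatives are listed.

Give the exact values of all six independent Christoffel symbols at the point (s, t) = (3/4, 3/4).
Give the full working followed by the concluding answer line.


E = 13/2, F = 31/4, G = 161/16 at the point
E_s = 37/6, E_t = 33/2, F_s = 29/6, F_t = 27/2, G_s = 11/2, G_t = 6
EG - F^2 = 171/32;  g^inv = (32/171) * [[161/16, -31/4], [-31/4, 13/2]]
first-kind symbols [ij,l] = (1/2)(d_i g_jl + d_j g_il - d_l g_ij): [ss,s] = E_s/2 = 37/12, [ss,t] = F_s - E_t/2 = -41/12, [st,s] = E_t/2 = 33/4, [st,t] = G_s/2 = 11/4, [tt,s] = F_t - G_s/2 = 43/4, [tt,t] = G_t/2 = 3
Gamma^s_ij = (G*[ij,s] - F*[ij,t])/(EG - F^2), Gamma^t_ij = (E*[ij,t] - F*[ij,s])/(EG - F^2)

Answer: Gamma_sss = 11041/1026, Gamma_sst = 3949/342, Gamma_stt = 5435/342, Gamma_tss = -4426/513, Gamma_tst = -1474/171, Gamma_ttt = -2042/171


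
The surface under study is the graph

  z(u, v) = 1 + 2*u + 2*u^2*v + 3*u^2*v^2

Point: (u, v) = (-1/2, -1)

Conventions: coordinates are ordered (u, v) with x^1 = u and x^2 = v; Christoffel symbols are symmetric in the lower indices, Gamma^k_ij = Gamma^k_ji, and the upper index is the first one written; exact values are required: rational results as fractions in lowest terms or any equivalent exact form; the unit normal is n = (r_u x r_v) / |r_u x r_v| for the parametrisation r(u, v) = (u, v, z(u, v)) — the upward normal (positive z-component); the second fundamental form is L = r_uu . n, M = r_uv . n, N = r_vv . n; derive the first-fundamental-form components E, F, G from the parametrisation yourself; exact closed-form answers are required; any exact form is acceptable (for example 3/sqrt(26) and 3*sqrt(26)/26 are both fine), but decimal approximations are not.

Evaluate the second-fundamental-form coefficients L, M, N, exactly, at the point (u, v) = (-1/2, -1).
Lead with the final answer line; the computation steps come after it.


Answer: L = 2*sqrt(3)/3, M = 4*sqrt(3)/3, N = sqrt(3)/2

z_u = 1, z_v = -1, z_uu = 2, z_uv = 4, z_vv = 3/2
E = 2, F = -1, G = 2; answer radicand W^2 = 3
unnormalised second-form numerators: l = 2, m = 4, n = 3/2; L = l/sqrt(3), and similarly M = m/sqrt(W^2), N = n/sqrt(W^2)


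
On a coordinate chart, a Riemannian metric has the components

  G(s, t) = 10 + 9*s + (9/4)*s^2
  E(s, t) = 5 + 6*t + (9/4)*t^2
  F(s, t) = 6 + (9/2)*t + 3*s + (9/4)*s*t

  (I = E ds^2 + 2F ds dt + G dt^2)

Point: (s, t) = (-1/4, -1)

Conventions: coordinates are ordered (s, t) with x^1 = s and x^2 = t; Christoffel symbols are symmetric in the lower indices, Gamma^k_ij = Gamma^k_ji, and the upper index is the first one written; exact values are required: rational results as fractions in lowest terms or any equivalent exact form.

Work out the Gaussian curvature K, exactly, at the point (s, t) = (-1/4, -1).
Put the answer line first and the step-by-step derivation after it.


Answer: K = -9216/271441

E = 5/4, F = 21/16, G = 505/64, EG - F^2 = 521/64 at the point
E_s = 0, E_t = 3/2, F_s = 3/4, F_t = 63/16, G_s = 63/8, G_t = 0
E_tt = 9/2, F_st = 9/4, G_ss = 9/2
Apply the Brioschi formula K = (det M1 - det M2)/(EG - F^2)^2 over the derivative matrices of E, F, G.
M1 = [[-E_tt/2 + F_st - G_ss/2, E_s/2, F_s - E_t/2], [F_t - G_s/2, E, F], [G_t/2, F, G]] = [[-9/4, 0, 0], [0, 5/4, 21/16], [0, 21/16, 505/64]]; det M1 = -4689/256
M2 = [[0, E_t/2, G_s/2], [E_t/2, E, F], [G_s/2, F, G]] = [[0, 3/4, 63/16], [3/4, 5/4, 21/16], [63/16, 21/16, 505/64]]; det M2 = -4113/256
det M1 - det M2 = -9/4; K = -9/4 / (521/64)^2 = -9216/271441


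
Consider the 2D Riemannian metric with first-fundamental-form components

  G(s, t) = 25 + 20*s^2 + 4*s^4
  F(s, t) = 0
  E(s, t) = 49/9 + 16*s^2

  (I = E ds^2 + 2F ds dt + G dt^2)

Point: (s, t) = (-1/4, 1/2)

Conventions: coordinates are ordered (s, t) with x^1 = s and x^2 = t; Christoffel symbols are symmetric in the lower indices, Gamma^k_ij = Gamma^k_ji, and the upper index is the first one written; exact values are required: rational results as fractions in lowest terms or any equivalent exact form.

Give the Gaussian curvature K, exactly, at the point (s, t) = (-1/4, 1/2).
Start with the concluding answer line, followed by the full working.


Answer: K = -3528/34481

E = 58/9, F = 0, G = 1681/64, EG - F^2 = 48749/288 at the point
E_s = -8, E_t = 0, F_s = 0, F_t = 0, G_s = -41/4, G_t = 0
E_tt = 0, F_st = 0, G_ss = 43
Apply the Brioschi formula K = (det M1 - det M2)/(EG - F^2)^2 over the derivative matrices of E, F, G.
M1 = [[-E_tt/2 + F_st - G_ss/2, E_s/2, F_s - E_t/2], [F_t - G_s/2, E, F], [G_t/2, F, G]] = [[-43/2, -4, 0], [41/8, 58/9, 0], [0, 0, 1681/64]]; det M1 = -3572125/1152
M2 = [[0, E_t/2, G_s/2], [E_t/2, E, F], [G_s/2, F, G]] = [[0, 0, -41/8], [0, 58/9, 0], [-41/8, 0, 1681/64]]; det M2 = -48749/288
det M1 - det M2 = -3377129/1152; K = -3377129/1152 / (48749/288)^2 = -3528/34481


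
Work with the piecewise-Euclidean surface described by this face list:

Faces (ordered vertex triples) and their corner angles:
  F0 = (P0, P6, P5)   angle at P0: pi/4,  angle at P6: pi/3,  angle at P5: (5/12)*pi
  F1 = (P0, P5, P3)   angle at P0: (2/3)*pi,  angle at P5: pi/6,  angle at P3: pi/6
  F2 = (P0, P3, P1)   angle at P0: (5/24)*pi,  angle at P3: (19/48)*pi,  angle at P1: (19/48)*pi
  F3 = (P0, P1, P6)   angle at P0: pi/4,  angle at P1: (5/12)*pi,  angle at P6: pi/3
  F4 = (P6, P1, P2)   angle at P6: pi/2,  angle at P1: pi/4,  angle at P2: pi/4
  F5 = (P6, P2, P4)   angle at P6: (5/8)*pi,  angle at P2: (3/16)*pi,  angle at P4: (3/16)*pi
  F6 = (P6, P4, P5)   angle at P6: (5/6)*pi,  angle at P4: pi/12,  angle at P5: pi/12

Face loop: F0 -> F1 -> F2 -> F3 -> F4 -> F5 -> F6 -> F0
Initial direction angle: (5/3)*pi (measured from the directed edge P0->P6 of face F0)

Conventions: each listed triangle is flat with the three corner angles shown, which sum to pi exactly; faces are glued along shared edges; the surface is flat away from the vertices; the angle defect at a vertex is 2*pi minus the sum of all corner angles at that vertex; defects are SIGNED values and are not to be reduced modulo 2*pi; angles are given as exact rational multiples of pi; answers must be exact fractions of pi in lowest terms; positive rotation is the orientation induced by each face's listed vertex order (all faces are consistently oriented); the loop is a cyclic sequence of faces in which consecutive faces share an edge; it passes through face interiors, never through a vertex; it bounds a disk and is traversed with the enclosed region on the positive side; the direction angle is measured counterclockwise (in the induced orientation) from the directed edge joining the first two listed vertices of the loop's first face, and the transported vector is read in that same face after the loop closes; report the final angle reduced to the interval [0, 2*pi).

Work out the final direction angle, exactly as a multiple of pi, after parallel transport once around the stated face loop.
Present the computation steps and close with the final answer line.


enclosed vertex P0: corner angles sum to (11/8)*pi, defect = 2*pi - (11/8)*pi = (5/8)*pi
enclosed vertex P6: corner angles sum to (21/8)*pi, defect = 2*pi - (21/8)*pi = (-5/8)*pi
the final direction is the initial angle plus the enclosed defects, taken mod 2*pi in the induced orientation
final angle = (5/3)*pi + 0 = (5/3)*pi (mod 2*pi)

Answer: final direction angle = (5/3)*pi


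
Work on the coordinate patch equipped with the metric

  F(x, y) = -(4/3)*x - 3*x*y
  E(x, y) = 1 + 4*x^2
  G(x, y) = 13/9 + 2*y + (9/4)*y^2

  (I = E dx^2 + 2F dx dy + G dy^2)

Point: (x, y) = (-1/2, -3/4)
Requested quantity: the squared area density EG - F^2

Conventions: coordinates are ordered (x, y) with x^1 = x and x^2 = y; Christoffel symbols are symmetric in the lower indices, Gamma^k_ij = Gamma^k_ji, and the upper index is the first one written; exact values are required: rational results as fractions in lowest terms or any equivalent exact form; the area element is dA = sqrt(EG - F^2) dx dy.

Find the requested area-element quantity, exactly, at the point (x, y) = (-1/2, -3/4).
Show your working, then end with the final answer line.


E = 2, F = -11/24, G = 697/576; EG - F^2 = 1273/576

Answer: EG - F^2 = 1273/576


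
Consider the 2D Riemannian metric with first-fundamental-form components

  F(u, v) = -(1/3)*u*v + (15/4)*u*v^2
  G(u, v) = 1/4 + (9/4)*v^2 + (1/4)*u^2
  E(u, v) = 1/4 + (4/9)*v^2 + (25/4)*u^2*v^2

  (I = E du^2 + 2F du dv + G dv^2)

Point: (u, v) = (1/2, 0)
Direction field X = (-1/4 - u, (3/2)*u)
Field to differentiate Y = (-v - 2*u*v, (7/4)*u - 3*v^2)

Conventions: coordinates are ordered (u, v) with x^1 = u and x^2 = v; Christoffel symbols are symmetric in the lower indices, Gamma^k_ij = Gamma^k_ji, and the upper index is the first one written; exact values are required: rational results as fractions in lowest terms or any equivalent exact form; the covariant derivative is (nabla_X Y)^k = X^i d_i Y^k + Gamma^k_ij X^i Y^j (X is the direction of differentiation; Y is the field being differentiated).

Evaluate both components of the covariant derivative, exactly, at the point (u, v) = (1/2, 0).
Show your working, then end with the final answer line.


E = 1/4, F = 0, G = 5/16 at the point
E_u = 0, E_v = 0, F_u = 0, F_v = -1/6, G_u = 1/4, G_v = 0
EG - F^2 = 5/64;  g^inv = (64/5) * [[5/16, 0], [0, 1/4]]
first-kind symbols [ij,l] = (1/2)(d_i g_jl + d_j g_il - d_l g_ij): [uu,u] = E_u/2 = 0, [uu,v] = F_u - E_v/2 = 0, [uv,u] = E_v/2 = 0, [uv,v] = G_u/2 = 1/8, [vv,u] = F_v - G_u/2 = -7/24, [vv,v] = G_v/2 = 0
Gamma^u_ij = (G*[ij,u] - F*[ij,v])/(EG - F^2), Gamma^v_ij = (E*[ij,v] - F*[ij,u])/(EG - F^2)
Gamma_uuu = 0, Gamma_uuv = 0, Gamma_uvv = -7/6, Gamma_vuu = 0, Gamma_vuv = 2/5, Gamma_vvv = 0
X = (-3/4, 3/4), Y = (0, 7/8) at the point

Answer: (nabla_X Y)^u = -145/64, (nabla_X Y)^v = -63/40


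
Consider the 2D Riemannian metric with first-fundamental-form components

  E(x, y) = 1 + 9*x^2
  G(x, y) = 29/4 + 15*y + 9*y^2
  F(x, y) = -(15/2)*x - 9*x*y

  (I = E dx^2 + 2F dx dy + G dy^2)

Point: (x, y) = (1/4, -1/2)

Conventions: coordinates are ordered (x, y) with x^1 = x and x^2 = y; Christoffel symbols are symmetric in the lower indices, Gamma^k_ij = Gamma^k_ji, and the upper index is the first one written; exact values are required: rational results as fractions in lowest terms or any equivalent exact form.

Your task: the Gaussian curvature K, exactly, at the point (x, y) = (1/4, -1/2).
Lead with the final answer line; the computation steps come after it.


Answer: K = -2304/1681

E = 25/16, F = -3/4, G = 2, EG - F^2 = 41/16 at the point
E_x = 9/2, E_y = 0, F_x = -3, F_y = -9/4, G_x = 0, G_y = 6
E_yy = 0, F_xy = -9, G_xx = 0
Evaluate Brioschi's two determinant matrices M1, M2 and divide by (EG - F^2)^2.
M1 = [[-E_yy/2 + F_xy - G_xx/2, E_x/2, F_x - E_y/2], [F_y - G_x/2, E, F], [G_y/2, F, G]] = [[-9, 9/4, -3], [-9/4, 25/16, -3/4], [3, -3/4, 2]]; det M1 = -9
M2 = [[0, E_y/2, G_x/2], [E_y/2, E, F], [G_x/2, F, G]] = [[0, 0, 0], [0, 25/16, -3/4], [0, -3/4, 2]]; det M2 = 0
det M1 - det M2 = -9; K = -9 / (41/16)^2 = -2304/1681


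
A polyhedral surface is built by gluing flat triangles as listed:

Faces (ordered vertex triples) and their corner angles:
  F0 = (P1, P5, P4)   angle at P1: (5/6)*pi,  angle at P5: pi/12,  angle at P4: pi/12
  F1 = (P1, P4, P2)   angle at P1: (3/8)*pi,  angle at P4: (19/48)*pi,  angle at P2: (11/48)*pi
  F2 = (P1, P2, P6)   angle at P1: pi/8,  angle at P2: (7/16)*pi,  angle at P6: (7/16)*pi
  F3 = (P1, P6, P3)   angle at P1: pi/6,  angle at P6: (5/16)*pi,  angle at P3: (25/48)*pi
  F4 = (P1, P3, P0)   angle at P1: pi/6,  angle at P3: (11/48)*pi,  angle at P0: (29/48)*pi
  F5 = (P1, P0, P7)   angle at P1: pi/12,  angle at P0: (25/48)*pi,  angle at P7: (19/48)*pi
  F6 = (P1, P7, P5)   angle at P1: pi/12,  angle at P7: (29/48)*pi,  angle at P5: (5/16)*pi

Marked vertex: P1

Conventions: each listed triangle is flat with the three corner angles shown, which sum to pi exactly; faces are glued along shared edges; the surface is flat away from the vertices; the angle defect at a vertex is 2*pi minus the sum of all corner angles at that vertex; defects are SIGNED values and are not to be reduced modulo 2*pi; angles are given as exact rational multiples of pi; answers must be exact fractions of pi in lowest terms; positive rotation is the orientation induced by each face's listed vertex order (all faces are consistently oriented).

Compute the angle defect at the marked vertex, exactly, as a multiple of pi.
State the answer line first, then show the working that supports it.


Answer: defect(P1) = pi/6

Sum of corner angles at P1: (11/6)*pi
defect = 2*pi - (11/6)*pi


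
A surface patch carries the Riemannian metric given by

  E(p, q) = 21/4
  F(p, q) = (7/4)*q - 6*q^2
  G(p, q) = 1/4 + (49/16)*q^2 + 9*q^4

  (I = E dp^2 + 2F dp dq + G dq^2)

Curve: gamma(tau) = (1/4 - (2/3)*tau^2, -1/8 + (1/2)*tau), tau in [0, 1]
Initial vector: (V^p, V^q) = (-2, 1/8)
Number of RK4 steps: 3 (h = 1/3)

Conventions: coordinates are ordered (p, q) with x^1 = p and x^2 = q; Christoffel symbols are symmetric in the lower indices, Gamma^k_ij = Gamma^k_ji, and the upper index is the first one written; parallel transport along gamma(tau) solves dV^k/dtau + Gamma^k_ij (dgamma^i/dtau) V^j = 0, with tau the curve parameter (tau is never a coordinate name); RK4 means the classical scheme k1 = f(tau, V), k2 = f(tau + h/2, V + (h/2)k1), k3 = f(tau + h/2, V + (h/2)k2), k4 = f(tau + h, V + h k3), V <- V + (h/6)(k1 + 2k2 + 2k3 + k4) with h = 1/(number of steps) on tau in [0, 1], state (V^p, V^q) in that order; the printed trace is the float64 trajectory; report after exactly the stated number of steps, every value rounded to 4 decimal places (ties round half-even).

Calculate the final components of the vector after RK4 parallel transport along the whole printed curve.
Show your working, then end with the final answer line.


gamma'(tau) = (-(4/3)*tau, 1/2); f(tau, V)^k = -Gamma^k_ij(gamma(tau)) gamma'^i(tau) V^j; h = 1/3; intermediate values shown to 6 dp
curve data and Christoffel symbols at the stage parameters:
  tau = 0.000000: gamma = (0.250000, -0.125000), gamma' = (0.000000, 0.500000); Gamma_ppp = 0.000000, Gamma_ppq = 0.000000, Gamma_pqq = 0.571564, Gamma_qpp = 0.000000, Gamma_qpq = 0.000000, Gamma_qqq = -0.797720
  tau = 0.166667: gamma = (0.231481, -0.041667), gamma' = (-0.222222, 0.500000); Gamma_ppp = 0.000000, Gamma_ppq = 0.000000, Gamma_pqq = 0.422748, Gamma_qpp = 0.000000, Gamma_qpq = 0.000000, Gamma_qqq = -0.366867
  tau = 0.333333: gamma = (0.175926, 0.041667), gamma' = (-0.444444, 0.500000); Gamma_ppp = 0.000000, Gamma_ppq = 0.000000, Gamma_pqq = 0.232764, Gamma_qpp = 0.000000, Gamma_qpq = 0.000000, Gamma_qqq = 0.447861
  tau = 0.500000: gamma = (0.083333, 0.125000), gamma' = (-0.666667, 0.500000); Gamma_ppp = 0.000000, Gamma_ppq = 0.000000, Gamma_pqq = 0.014597, Gamma_qpp = 0.000000, Gamma_qpq = 0.000000, Gamma_qqq = 1.386921
  tau = 0.666667: gamma = (-0.046296, 0.208333), gamma' = (-0.888889, 0.500000); Gamma_ppp = 0.000000, Gamma_ppq = 0.000000, Gamma_pqq = -0.183539, Gamma_qpp = 0.000000, Gamma_qpq = 0.000000, Gamma_qqq = 2.050389
  tau = 0.833333: gamma = (-0.212963, 0.291667), gamma' = (-1.111111, 0.500000); Gamma_ppp = 0.000000, Gamma_ppq = 0.000000, Gamma_pqq = -0.333333, Gamma_qpp = 0.000000, Gamma_qpq = 0.000000, Gamma_qqq = 2.327506
  tau = 1.000000: gamma = (-0.416667, 0.375000), gamma' = (-1.333333, 0.500000); Gamma_ppp = 0.000000, Gamma_ppq = 0.000000, Gamma_pqq = -0.439991, Gamma_qpp = 0.000000, Gamma_qpq = 0.000000, Gamma_qqq = 2.346911
step 0: V^p = -2.0000, V^q = 0.1250
step 1: k1 = (-0.035723, 0.049857), k2 = (-0.028178, 0.024453), k3 = (-0.027283, 0.023677), k4 = (-0.015466, -0.029759); V <- V + (h/6)(k1 + 2k2 + 2k3 + k4): V^p = -2.0090, V^q = 0.1315
step 2: k1 = (-0.015300, -0.029439), k2 = (-0.000924, -0.087763), k3 = (-0.000853, -0.081022), k4 = (0.009586, -0.107089); V <- V + (h/6)(k1 + 2k2 + 2k3 + k4): V^p = -2.0095, V^q = 0.1051
step 3: k1 = (0.009647, -0.107774), k2 = (0.014527, -0.101437), k3 = (0.014703, -0.102666), k4 = (0.015599, -0.083202); V <- V + (h/6)(k1 + 2k2 + 2k3 + k4): V^p = -2.0049, V^q = 0.0718

Answer: V^p = -2.0049, V^q = 0.0718


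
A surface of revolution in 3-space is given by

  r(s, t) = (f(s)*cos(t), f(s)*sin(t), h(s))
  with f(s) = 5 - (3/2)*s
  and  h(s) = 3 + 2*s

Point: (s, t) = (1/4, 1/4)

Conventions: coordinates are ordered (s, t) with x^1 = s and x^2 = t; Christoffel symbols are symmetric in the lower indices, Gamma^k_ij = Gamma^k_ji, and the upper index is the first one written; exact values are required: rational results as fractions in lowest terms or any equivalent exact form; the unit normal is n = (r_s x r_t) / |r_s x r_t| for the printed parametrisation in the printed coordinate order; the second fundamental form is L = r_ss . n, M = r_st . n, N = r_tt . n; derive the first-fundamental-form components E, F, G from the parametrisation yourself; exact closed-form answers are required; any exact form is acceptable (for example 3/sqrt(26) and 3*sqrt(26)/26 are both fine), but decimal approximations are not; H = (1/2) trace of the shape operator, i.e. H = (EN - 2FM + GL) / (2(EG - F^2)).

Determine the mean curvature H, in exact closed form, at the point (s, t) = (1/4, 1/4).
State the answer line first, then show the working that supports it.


Answer: H = 16/185

f = 37/8, f' = -3/2, f'' = 0, h' = 2, h'' = 0
E = 25/4, F = 0, G = 1369/64; answer radicand W^2 = 25/4
unnormalised second-form numerators: l = 0, m = 0, n = 37/4; L = l/sqrt(25/4), and similarly M = m/sqrt(W^2), N = n/sqrt(W^2)
H = (E*n - 2*F*m + G*l) / (2*(EG - F^2)*sqrt(W^2)); E*n - 2*F*m + G*l = 925/16, EG - F^2 = 34225/256, so H = (8/37)/sqrt(25/4)


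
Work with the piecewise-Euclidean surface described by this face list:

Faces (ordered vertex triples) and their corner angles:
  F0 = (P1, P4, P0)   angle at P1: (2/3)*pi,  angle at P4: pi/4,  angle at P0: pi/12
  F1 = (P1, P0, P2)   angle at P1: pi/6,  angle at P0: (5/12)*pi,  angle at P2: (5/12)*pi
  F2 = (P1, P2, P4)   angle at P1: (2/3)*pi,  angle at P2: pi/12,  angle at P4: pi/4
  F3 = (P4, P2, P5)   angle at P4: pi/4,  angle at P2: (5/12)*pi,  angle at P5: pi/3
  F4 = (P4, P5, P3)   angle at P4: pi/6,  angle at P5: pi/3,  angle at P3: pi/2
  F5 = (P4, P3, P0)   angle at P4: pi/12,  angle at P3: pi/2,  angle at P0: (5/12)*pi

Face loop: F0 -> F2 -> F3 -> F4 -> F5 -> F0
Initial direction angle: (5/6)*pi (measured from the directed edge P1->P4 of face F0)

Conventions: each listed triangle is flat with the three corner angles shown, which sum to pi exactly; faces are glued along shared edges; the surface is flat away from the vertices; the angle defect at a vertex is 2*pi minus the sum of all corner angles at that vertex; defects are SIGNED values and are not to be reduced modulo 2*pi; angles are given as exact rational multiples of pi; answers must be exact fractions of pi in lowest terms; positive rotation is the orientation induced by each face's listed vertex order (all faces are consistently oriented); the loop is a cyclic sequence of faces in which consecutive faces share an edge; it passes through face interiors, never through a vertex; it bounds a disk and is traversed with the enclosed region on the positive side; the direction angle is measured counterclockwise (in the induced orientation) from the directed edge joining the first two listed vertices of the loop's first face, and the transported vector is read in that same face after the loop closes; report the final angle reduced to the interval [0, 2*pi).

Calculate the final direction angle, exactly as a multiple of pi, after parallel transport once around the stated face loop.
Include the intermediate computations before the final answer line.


enclosed vertex P4: corner angles sum to pi, defect = 2*pi - pi = pi
by Gauss-Bonnet the loop rotates the vector by the enclosed defect sum (positive orientation, mod 2*pi)
final angle = (5/6)*pi + pi = (11/6)*pi (mod 2*pi)

Answer: final direction angle = (11/6)*pi


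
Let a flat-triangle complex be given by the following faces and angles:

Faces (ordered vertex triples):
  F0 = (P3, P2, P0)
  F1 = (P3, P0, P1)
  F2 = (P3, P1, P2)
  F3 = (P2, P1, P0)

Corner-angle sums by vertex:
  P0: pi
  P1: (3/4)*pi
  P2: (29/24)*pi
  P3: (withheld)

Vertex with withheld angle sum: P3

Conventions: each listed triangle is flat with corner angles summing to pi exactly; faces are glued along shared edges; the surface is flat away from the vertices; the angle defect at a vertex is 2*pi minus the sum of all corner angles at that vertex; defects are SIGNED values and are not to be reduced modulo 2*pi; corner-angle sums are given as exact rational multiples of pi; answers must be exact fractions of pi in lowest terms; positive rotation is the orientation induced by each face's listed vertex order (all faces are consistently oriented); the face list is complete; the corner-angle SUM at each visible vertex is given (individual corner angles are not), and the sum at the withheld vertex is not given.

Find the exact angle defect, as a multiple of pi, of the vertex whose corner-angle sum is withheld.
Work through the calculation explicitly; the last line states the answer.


V = 4, E = 6, F = 4; chi = V - E + F = 2
Gauss-Bonnet: total defect = 2*pi*chi = 4*pi; visible defects sum to (73/24)*pi

Answer: defect(P3) = (23/24)*pi


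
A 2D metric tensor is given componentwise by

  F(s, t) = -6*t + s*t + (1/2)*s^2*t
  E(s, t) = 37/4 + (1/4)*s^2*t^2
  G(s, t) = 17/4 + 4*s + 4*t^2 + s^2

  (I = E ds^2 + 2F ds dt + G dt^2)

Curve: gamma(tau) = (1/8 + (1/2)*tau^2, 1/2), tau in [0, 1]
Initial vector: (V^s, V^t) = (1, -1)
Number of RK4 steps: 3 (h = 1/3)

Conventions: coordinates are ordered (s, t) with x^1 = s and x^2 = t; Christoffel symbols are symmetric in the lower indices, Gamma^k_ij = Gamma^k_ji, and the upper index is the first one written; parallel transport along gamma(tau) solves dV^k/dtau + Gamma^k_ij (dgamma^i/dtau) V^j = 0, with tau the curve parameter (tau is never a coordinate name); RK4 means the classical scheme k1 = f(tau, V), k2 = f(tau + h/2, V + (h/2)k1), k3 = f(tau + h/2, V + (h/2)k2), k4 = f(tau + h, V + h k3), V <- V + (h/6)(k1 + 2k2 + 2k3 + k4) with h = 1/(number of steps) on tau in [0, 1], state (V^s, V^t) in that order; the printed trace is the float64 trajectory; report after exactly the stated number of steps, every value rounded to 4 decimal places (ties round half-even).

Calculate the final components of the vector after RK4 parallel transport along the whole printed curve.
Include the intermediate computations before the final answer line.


gamma'(tau) = (tau, 0); f(tau, V)^k = -Gamma^k_ij(gamma(tau)) gamma'^i(tau) V^j; h = 1/3; intermediate values shown to 6 dp
curve data and Christoffel symbols at the stage parameters:
  tau = 0.000000: gamma = (0.125000, 0.500000), gamma' = (0.000000, 0.000000); Gamma_sss = 0.037769, Gamma_sst = 0.139613, Gamma_stt = -0.898977, Gamma_tss = 0.116439, Gamma_tst = 0.439600, Gamma_ttt = -0.110523
  tau = 0.166667: gamma = (0.138889, 0.500000), gamma' = (0.166667, 0.000000); Gamma_sss = 0.037716, Gamma_sst = 0.138369, Gamma_stt = -0.897725, Gamma_tss = 0.116292, Gamma_tst = 0.436702, Gamma_ttt = -0.107557
  tau = 0.333333: gamma = (0.180556, 0.500000), gamma' = (0.333333, 0.000000); Gamma_sss = 0.037521, Gamma_sst = 0.134744, Gamma_stt = -0.893924, Gamma_tss = 0.115753, Gamma_tst = 0.428243, Gamma_ttt = -0.098885
  tau = 0.500000: gamma = (0.250000, 0.500000), gamma' = (0.500000, 0.000000); Gamma_sss = 0.037091, Gamma_sst = 0.129041, Gamma_stt = -0.887433, Gamma_tss = 0.114573, Gamma_tst = 0.414887, Gamma_ttt = -0.085149
  tau = 0.666667: gamma = (0.347222, 0.500000), gamma' = (0.666667, 0.000000); Gamma_sss = 0.036308, Gamma_sst = 0.121725, Gamma_stt = -0.877984, Gamma_tss = 0.112445, Gamma_tst = 0.397606, Gamma_ttt = -0.067322
  tau = 0.833333: gamma = (0.472222, 0.500000), gamma' = (0.833333, 0.000000); Gamma_sss = 0.035082, Gamma_sst = 0.113369, Gamma_stt = -0.865146, Gamma_tss = 0.109108, Gamma_tst = 0.377518, Gamma_ttt = -0.046583
  tau = 1.000000: gamma = (0.625000, 0.500000), gamma' = (1.000000, 0.000000); Gamma_sss = 0.033373, Gamma_sst = 0.104602, Gamma_stt = -0.848284, Gamma_tss = 0.104427, Gamma_tst = 0.355735, Gamma_ttt = -0.024190
step 0: V^s = 1.0000, V^t = -1.0000
step 1: k1 = (0.000000, 0.000000), k2 = (0.016776, 0.053402), k3 = (0.016553, 0.052700), k4 = (0.031549, 0.101443); V <- V + (h/6)(k1 + 2k2 + 2k3 + k4): V^s = 1.0055, V^t = -0.9826
step 2: k1 = (0.031557, 0.101466), k2 = (0.043561, 0.142420), k3 = (0.043083, 0.140890), k4 = (0.051240, 0.171554); V <- V + (h/6)(k1 + 2k2 + 2k3 + k4): V^s = 1.0197, V^t = -0.9359
step 3: k1 = (0.051269, 0.171648), k2 = (0.055659, 0.191951), k3 = (0.055317, 0.190820), k4 = (0.056602, 0.201907); V <- V + (h/6)(k1 + 2k2 + 2k3 + k4): V^s = 1.0380, V^t = -0.8726

Answer: V^s = 1.0380, V^t = -0.8726
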